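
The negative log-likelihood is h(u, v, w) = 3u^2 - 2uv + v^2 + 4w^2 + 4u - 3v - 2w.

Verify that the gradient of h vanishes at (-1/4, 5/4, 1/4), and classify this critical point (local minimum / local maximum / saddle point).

local minimum

∇h = (6u - 2v + 4, -2u + 2v - 3, 8w - 2); substituting (-1/4, 5/4, 1/4) gives ∇h = (0, 0, 0), so (-1/4, 5/4, 1/4) is indeed a critical point.
The Hessian is constant: H = [[6, -2, 0], [-2, 2, 0], [0, 0, 8]].
Leading principal minors: Δ₁ = 6, Δ₂ = 8, Δ₃ = 64.
All leading minors are positive, so H is positive definite: a local minimum.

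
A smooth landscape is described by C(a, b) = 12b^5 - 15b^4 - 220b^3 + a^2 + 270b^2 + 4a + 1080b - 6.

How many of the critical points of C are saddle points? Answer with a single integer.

2

C separates as a function of a plus a function of b, so ∇C=0 decouples.
∂C/∂a = 2(a + 2) = 0 at a ∈ {-2}; ∂C/∂b = 60(b - 3)(b - 2)(b + 1)(b + 3) = 0 at b ∈ {-3, -1, 2, 3}.
The Hessian is diagonal: diag(C_aa, C_bb). Second derivatives: C_aa(-2)=2; C_bb(-3)=-3600, C_bb(-1)=1440, C_bb(2)=-900, C_bb(3)=1440.
Saddle points occur where the two diagonal entries have opposite signs: (-2, -3), (-2, 2). Count: 2.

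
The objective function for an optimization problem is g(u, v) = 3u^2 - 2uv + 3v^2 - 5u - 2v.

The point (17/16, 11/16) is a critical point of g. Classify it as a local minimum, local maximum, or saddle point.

local minimum

The Hessian of g is constant: H = [[6, -2], [-2, 6]].
det(H) = 6·6 − (-2)² = 32.
det(H) > 0 and tr(H) = 12 > 0, so H is positive definite and the point is a local minimum.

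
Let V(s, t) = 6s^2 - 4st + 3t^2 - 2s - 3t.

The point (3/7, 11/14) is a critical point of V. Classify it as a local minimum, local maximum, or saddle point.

The Hessian of V is constant: H = [[12, -4], [-4, 6]].
det(H) = 12·6 − (-4)² = 56.
det(H) > 0 and tr(H) = 18 > 0, so H is positive definite and the point is a local minimum.

local minimum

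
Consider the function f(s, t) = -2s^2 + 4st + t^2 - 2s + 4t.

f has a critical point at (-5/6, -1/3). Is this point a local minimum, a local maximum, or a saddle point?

The Hessian of f is constant: H = [[-4, 4], [4, 2]].
det(H) = (-4)·2 − 4² = -24.
Since det(H) < 0, H is indefinite and the critical point is a saddle point.

saddle point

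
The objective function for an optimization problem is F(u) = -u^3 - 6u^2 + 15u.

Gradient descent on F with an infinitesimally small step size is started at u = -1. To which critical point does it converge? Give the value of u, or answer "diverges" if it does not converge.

F'(u) = -3(u - 1)(u + 5), so F'(-1) = 24.
Gradient descent moves in the -F' direction, i.e. u is decreasing.
The nearest critical point in that direction is u = -5, where F'' = 18 > 0 (a local minimum). The iterate converges there.

-5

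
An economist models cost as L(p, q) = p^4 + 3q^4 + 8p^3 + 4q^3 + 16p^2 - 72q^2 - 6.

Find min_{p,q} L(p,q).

L(p,q) separates as A(p) + B(q) − 6, so its minimum is min A + min B − 6.
A'(p) = 4p(p + 2)(p + 4) vanishes at p ∈ {-4, -2, 0}; B'(q) = 12q(q - 3)(q + 4) vanishes at q ∈ {-4, 0, 3}.
Local minima of A (where A''>0): A(-4)=0, A(0)=0. Local minima of B: B(-4)=-640, B(3)=-297.
So the global minimum of L is A(-4) + B(-4) − 6 = 0 − 640 − 6 = -646, attained at (-4, -4).

-646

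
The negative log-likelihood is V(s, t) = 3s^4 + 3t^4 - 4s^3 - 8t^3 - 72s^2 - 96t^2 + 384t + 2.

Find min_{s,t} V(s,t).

V(s,t) separates as P(s) + Q(t) + 2, so its minimum is min P + min Q + 2.
P'(s) = 12s(s - 4)(s + 3) vanishes at s ∈ {-3, 0, 4}; Q'(t) = 12(t - 4)(t - 2)(t + 4) vanishes at t ∈ {-4, 2, 4}.
Local minima of P (where P''>0): P(-3)=-297, P(4)=-640. Local minima of Q: Q(-4)=-1792, Q(4)=256.
So the global minimum of V is P(4) + Q(-4) + 2 = -640 − 1792 + 2 = -2430, attained at (4, -4).

-2430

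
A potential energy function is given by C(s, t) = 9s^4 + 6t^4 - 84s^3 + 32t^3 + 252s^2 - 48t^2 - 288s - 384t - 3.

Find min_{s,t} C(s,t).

-803

C(s,t) separates as P(s) + Q(t) − 3, so its minimum is min P + min Q − 3.
P'(s) = 36(s - 4)(s - 2)(s - 1) vanishes at s ∈ {1, 2, 4}; Q'(t) = 24(t - 2)(t + 2)(t + 4) vanishes at t ∈ {-4, -2, 2}.
Local minima of P (where P''>0): P(1)=-111, P(4)=-192. Local minima of Q: Q(-4)=256, Q(2)=-608.
So the global minimum of C is P(4) + Q(2) − 3 = -192 − 608 − 3 = -803, attained at (4, 2).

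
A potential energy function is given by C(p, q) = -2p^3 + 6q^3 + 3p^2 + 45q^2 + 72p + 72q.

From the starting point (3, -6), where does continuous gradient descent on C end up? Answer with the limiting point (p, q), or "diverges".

C is separable, so gradient descent decouples: p follows -∂C/∂p, q follows -∂C/∂q.
∂C/∂p = -6(p - 4)(p + 3); at p=3 this is 36, so p decreases.
∂C/∂q = 18(q + 1)(q + 4); at q=-6 this is 180, so q decreases.
The q-coordinate has no critical point in that direction and runs off to infinity.

diverges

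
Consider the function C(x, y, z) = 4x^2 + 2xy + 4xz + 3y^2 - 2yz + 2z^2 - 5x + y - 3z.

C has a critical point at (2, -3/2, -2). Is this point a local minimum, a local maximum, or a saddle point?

The Hessian is constant: H = [[8, 2, 4], [2, 6, -2], [4, -2, 4]].
Leading principal minors: Δ₁ = 8, Δ₂ = 44, Δ₃ = 16.
All leading minors are positive, so H is positive definite: a local minimum.

local minimum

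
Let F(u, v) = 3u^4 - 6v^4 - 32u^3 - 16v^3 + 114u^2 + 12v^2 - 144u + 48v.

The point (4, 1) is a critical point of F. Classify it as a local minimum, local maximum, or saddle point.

The mixed partial ∂²F/∂u∂v is 0, so the Hessian at any point is diag(F_uu, F_vv) = diag(12(3u^2 - 16u + 19), 24(-3v^2 - 4v + 1)).
At (4, 1): H = diag(36, -144).
The eigenvalues have opposite signs, so H is indefinite: a saddle point.

saddle point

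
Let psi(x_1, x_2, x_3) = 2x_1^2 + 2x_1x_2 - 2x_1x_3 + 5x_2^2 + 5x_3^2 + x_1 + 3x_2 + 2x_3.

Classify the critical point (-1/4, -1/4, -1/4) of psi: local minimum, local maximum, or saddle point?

local minimum

The Hessian is constant: H = [[4, 2, -2], [2, 10, 0], [-2, 0, 10]].
Leading principal minors: Δ₁ = 4, Δ₂ = 36, Δ₃ = 320.
All leading minors are positive, so H is positive definite: a local minimum.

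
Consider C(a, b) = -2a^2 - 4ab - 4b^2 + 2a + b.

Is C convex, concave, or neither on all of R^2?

concave

C is quadratic, so its Hessian is the constant matrix H = [[-4, -4], [-4, -8]].
det(H) = 16, tr(H) = -12.
det(H) > 0 and tr(H) < 0, so H is negative definite everywhere: concave.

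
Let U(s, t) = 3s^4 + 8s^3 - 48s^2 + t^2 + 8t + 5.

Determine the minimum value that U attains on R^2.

-523

U(s,t) separates as P(s) + Q(t) + 5, so its minimum is min P + min Q + 5.
P'(s) = 12s(s - 2)(s + 4) vanishes at s ∈ {-4, 0, 2}; Q'(t) = 2(t + 4) vanishes at t ∈ {-4}.
Local minima of P (where P''>0): P(-4)=-512, P(2)=-80. Local minima of Q: Q(-4)=-16.
So the global minimum of U is P(-4) + Q(-4) + 5 = -512 − 16 + 5 = -523, attained at (-4, -4).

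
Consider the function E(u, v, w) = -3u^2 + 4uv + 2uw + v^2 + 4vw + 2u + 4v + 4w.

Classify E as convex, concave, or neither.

neither

E is quadratic, so its Hessian is the constant matrix H = [[-6, 4, 2], [4, 2, 4], [2, 4, 0]].
Leading principal minors: -6, -28, 152.
Neither pattern holds ⇒ H is indefinite ⇒ neither convex nor concave.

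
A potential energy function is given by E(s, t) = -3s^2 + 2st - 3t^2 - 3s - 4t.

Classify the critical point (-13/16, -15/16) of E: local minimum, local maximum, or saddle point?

local maximum

The Hessian of E is constant: H = [[-6, 2], [2, -6]].
det(H) = (-6)·(-6) − 2² = 32.
det(H) > 0 and tr(H) = -12 < 0, so H is negative definite and the point is a local maximum.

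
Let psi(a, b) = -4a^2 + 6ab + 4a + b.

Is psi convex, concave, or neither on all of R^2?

neither

psi is quadratic, so its Hessian is the constant matrix H = [[-8, 6], [6, 0]].
det(H) = -36, tr(H) = -8.
det(H) < 0, so H is indefinite: neither convex nor concave.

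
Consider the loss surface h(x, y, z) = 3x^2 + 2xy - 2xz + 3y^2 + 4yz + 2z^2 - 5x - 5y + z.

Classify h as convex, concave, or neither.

h is quadratic, so its Hessian is the constant matrix H = [[6, 2, -2], [2, 6, 4], [-2, 4, 4]].
Leading principal minors: 6, 32, -24.
Neither pattern holds ⇒ H is indefinite ⇒ neither convex nor concave.

neither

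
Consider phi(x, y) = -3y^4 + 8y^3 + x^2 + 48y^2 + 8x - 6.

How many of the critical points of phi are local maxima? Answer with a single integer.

0

phi separates as a function of x plus a function of y, so ∇phi=0 decouples.
∂phi/∂x = 2(x + 4) = 0 at x ∈ {-4}; ∂phi/∂y = -12y(y - 4)(y + 2) = 0 at y ∈ {-2, 0, 4}.
The Hessian is diagonal: diag(phi_xx, phi_yy). Second derivatives: phi_xx(-4)=2; phi_yy(-2)=-144, phi_yy(0)=96, phi_yy(4)=-288.
Local maxima occur where both diagonal entries negative: none. Count: 0.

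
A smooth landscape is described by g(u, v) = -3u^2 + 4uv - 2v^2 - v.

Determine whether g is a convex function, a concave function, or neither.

concave

g is quadratic, so its Hessian is the constant matrix H = [[-6, 4], [4, -4]].
det(H) = 8, tr(H) = -10.
det(H) > 0 and tr(H) < 0, so H is negative definite everywhere: concave.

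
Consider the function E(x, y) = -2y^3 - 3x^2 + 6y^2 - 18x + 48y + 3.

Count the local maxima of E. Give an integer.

1

E separates as a function of x plus a function of y, so ∇E=0 decouples.
∂E/∂x = -6(x + 3) = 0 at x ∈ {-3}; ∂E/∂y = -6(y - 4)(y + 2) = 0 at y ∈ {-2, 4}.
The Hessian is diagonal: diag(E_xx, E_yy). Second derivatives: E_xx(-3)=-6; E_yy(-2)=36, E_yy(4)=-36.
Local maxima occur where both diagonal entries negative: (-3, 4). Count: 1.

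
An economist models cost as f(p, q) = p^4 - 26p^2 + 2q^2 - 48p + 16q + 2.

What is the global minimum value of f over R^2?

-382

f(p,q) separates as A(p) + B(q) + 2, so its minimum is min A + min B + 2.
A'(p) = 4(p - 4)(p + 1)(p + 3) vanishes at p ∈ {-3, -1, 4}; B'(q) = 4q + 16 vanishes at q ∈ {-4}.
Local minima of A (where A''>0): A(-3)=-9, A(4)=-352. Local minima of B: B(-4)=-32.
So the global minimum of f is A(4) + B(-4) + 2 = -352 − 32 + 2 = -382, attained at (4, -4).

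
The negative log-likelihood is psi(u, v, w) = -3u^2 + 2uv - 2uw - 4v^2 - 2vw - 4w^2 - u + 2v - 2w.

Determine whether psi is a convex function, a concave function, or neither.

concave

psi is quadratic, so its Hessian is the constant matrix H = [[-6, 2, -2], [2, -8, -2], [-2, -2, -8]].
Leading principal minors: -6, 44, -280.
Signs alternate −, +, − ⇒ H ≺ 0 ⇒ concave.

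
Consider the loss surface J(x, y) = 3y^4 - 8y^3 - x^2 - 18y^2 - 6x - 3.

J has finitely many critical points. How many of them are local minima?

0

J separates as a function of x plus a function of y, so ∇J=0 decouples.
∂J/∂x = -2(x + 3) = 0 at x ∈ {-3}; ∂J/∂y = 12y(y - 3)(y + 1) = 0 at y ∈ {-1, 0, 3}.
The Hessian is diagonal: diag(J_xx, J_yy). Second derivatives: J_xx(-3)=-2; J_yy(-1)=48, J_yy(0)=-36, J_yy(3)=144.
Local minima occur where both diagonal entries positive: none. Count: 0.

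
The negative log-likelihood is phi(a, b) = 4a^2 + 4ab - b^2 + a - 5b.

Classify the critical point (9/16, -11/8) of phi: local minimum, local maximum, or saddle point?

saddle point

The Hessian of phi is constant: H = [[8, 4], [4, -2]].
det(H) = 8·(-2) − 4² = -32.
Since det(H) < 0, H is indefinite and the critical point is a saddle point.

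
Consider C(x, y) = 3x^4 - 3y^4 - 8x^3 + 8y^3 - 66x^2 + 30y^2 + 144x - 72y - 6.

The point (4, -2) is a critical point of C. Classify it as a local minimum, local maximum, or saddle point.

saddle point

The mixed partial ∂²C/∂x∂y is 0, so the Hessian at any point is diag(C_xx, C_yy) = diag(12(3x^2 - 4x - 11), 12(-3y^2 + 4y + 5)).
At (4, -2): H = diag(252, -180).
The eigenvalues have opposite signs, so H is indefinite: a saddle point.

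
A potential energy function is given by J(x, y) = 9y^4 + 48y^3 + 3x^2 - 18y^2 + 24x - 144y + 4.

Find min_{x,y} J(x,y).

-524

J(x,y) separates as P(x) + Q(y) + 4, so its minimum is min P + min Q + 4.
P'(x) = 6x + 24 vanishes at x ∈ {-4}; Q'(y) = 36(y - 1)(y + 1)(y + 4) vanishes at y ∈ {-4, -1, 1}.
Local minima of P (where P''>0): P(-4)=-48. Local minima of Q: Q(-4)=-480, Q(1)=-105.
So the global minimum of J is P(-4) + Q(-4) + 4 = -48 − 480 + 4 = -524, attained at (-4, -4).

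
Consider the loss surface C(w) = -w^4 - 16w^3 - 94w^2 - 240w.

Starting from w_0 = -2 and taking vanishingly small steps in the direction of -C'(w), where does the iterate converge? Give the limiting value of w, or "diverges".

diverges

C'(w) = -4(w + 3)(w + 4)(w + 5), so C'(-2) = -24.
Gradient descent moves in the -C' direction, i.e. w is increasing.
There is no critical point above w=-2, and C' keeps the same sign, so the iterate runs off to +∞.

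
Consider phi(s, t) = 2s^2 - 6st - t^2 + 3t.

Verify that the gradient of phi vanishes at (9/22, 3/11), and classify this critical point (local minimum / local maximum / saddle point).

∇phi = (4s - 6t, -6s - 2t + 3); substituting (9/22, 3/11) gives ∇phi = (0, 0), so (9/22, 3/11) is indeed a critical point.
The Hessian of phi is constant: H = [[4, -6], [-6, -2]].
det(H) = 4·(-2) − (-6)² = -44.
Since det(H) < 0, H is indefinite and the critical point is a saddle point.

saddle point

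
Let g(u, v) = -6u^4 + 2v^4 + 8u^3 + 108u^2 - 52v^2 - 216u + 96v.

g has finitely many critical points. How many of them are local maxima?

2

g separates as a function of u plus a function of v, so ∇g=0 decouples.
∂g/∂u = -24(u - 3)(u - 1)(u + 3) = 0 at u ∈ {-3, 1, 3}; ∂g/∂v = 8(v - 3)(v - 1)(v + 4) = 0 at v ∈ {-4, 1, 3}.
The Hessian is diagonal: diag(g_uu, g_vv). Second derivatives: g_uu(-3)=-576, g_uu(1)=192, g_uu(3)=-288; g_vv(-4)=280, g_vv(1)=-80, g_vv(3)=112.
Local maxima occur where both diagonal entries negative: (-3, 1), (3, 1). Count: 2.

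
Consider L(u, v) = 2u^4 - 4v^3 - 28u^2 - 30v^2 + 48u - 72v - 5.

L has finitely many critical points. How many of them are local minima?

L separates as a function of u plus a function of v, so ∇L=0 decouples.
∂L/∂u = 8(u - 2)(u - 1)(u + 3) = 0 at u ∈ {-3, 1, 2}; ∂L/∂v = -12(v + 2)(v + 3) = 0 at v ∈ {-3, -2}.
The Hessian is diagonal: diag(L_uu, L_vv). Second derivatives: L_uu(-3)=160, L_uu(1)=-32, L_uu(2)=40; L_vv(-3)=12, L_vv(-2)=-12.
Local minima occur where both diagonal entries positive: (-3, -3), (2, -3). Count: 2.

2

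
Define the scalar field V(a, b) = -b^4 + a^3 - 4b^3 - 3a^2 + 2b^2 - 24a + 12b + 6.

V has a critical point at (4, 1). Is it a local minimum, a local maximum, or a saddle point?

The mixed partial ∂²V/∂a∂b is 0, so the Hessian at any point is diag(V_aa, V_bb) = diag(6(a - 1), 4(-3b^2 - 6b + 1)).
At (4, 1): H = diag(18, -32).
The eigenvalues have opposite signs, so H is indefinite: a saddle point.

saddle point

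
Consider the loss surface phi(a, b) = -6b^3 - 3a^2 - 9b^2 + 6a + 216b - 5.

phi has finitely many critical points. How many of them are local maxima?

phi separates as a function of a plus a function of b, so ∇phi=0 decouples.
∂phi/∂a = -6(a - 1) = 0 at a ∈ {1}; ∂phi/∂b = -18(b - 3)(b + 4) = 0 at b ∈ {-4, 3}.
The Hessian is diagonal: diag(phi_aa, phi_bb). Second derivatives: phi_aa(1)=-6; phi_bb(-4)=126, phi_bb(3)=-126.
Local maxima occur where both diagonal entries negative: (1, 3). Count: 1.

1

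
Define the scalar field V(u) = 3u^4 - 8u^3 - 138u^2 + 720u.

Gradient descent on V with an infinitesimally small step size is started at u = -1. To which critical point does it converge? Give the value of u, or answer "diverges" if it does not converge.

V'(u) = 12(u - 4)(u - 3)(u + 5), so V'(-1) = 960.
Gradient descent moves in the -V' direction, i.e. u is decreasing.
The nearest critical point in that direction is u = -5, where V'' = 864 > 0 (a local minimum). The iterate converges there.

-5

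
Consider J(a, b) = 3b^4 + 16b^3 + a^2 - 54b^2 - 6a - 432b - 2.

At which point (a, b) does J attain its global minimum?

J(a,b) separates as P(a) + Q(b) − 2, so its minimum is min P + min Q − 2.
P'(a) = 2a - 6 vanishes at a ∈ {3}; Q'(b) = 12(b - 3)(b + 3)(b + 4) vanishes at b ∈ {-4, -3, 3}.
Local minima of P (where P''>0): P(3)=-9. Local minima of Q: Q(-4)=608, Q(3)=-1107.
So the global minimum of J is P(3) + Q(3) − 2 = -9 − 1107 − 2 = -1118, attained at (3, 3).

(3, 3)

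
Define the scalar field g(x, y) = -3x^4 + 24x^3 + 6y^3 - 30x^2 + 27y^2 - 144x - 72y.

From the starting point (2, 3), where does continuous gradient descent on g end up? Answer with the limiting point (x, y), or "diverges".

(3, 1)

g is separable, so gradient descent decouples: x follows -∂g/∂x, y follows -∂g/∂y.
∂g/∂x = -12(x - 4)(x - 3)(x + 1); at x=2 this is -72, so x increases.
∂g/∂y = 18(y - 1)(y + 4); at y=3 this is 252, so y decreases.
x converges to its nearest critical value 3 (a local min of the x-part); y converges to 1. The iterate converges to (3, 1).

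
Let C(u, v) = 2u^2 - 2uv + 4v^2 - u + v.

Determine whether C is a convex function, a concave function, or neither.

C is quadratic, so its Hessian is the constant matrix H = [[4, -2], [-2, 8]].
det(H) = 28, tr(H) = 12.
det(H) > 0 and tr(H) > 0, so H is positive definite everywhere: convex.

convex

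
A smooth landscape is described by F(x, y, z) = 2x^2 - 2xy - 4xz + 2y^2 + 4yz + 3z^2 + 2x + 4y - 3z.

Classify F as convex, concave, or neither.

convex

F is quadratic, so its Hessian is the constant matrix H = [[4, -2, -4], [-2, 4, 4], [-4, 4, 6]].
Leading principal minors: 4, 12, 8.
All positive ⇒ H ≻ 0 ⇒ convex.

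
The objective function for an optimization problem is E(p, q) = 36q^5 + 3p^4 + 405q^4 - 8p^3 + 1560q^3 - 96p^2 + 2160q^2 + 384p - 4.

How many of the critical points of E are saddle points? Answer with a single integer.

E separates as a function of p plus a function of q, so ∇E=0 decouples.
∂E/∂p = 12(p - 4)(p - 2)(p + 4) = 0 at p ∈ {-4, 2, 4}; ∂E/∂q = 180q(q + 2)(q + 3)(q + 4) = 0 at q ∈ {-4, -3, -2, 0}.
The Hessian is diagonal: diag(E_pp, E_qq). Second derivatives: E_pp(-4)=576, E_pp(2)=-144, E_pp(4)=192; E_qq(-4)=-1440, E_qq(-3)=540, E_qq(-2)=-720, E_qq(0)=4320.
Saddle points occur where the two diagonal entries have opposite signs: (-4, -4), (-4, -2), (2, -3), (2, 0), (4, -4), (4, -2). Count: 6.

6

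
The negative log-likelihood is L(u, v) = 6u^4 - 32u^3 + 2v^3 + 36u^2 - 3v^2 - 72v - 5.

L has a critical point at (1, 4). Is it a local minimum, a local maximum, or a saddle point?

The mixed partial ∂²L/∂u∂v is 0, so the Hessian at any point is diag(L_uu, L_vv) = diag(24(3u^2 - 8u + 3), 6(2v - 1)).
At (1, 4): H = diag(-48, 42).
The eigenvalues have opposite signs, so H is indefinite: a saddle point.

saddle point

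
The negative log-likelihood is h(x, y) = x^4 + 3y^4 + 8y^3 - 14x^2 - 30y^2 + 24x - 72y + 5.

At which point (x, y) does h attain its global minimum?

(-3, 2)

h(x,y) separates as P(x) + Q(y) + 5, so its minimum is min P + min Q + 5.
P'(x) = 4(x - 2)(x - 1)(x + 3) vanishes at x ∈ {-3, 1, 2}; Q'(y) = 12(y - 2)(y + 1)(y + 3) vanishes at y ∈ {-3, -1, 2}.
Local minima of P (where P''>0): P(-3)=-117, P(2)=8. Local minima of Q: Q(-3)=-27, Q(2)=-152.
So the global minimum of h is P(-3) + Q(2) + 5 = -117 − 152 + 5 = -264, attained at (-3, 2).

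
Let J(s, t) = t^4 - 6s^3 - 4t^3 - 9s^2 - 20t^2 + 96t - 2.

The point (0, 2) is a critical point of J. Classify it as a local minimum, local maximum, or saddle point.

local maximum

The mixed partial ∂²J/∂s∂t is 0, so the Hessian at any point is diag(J_ss, J_tt) = diag(-18(2s + 1), 4(3t^2 - 6t - 10)).
At (0, 2): H = diag(-18, -40).
Both eigenvalues are negative, so H is negative definite: a local maximum.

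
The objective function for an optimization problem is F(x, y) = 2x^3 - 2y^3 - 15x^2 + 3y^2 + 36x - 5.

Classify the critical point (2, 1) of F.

local maximum

The mixed partial ∂²F/∂x∂y is 0, so the Hessian at any point is diag(F_xx, F_yy) = diag(6(2x - 5), 6(-2y + 1)).
At (2, 1): H = diag(-6, -6).
Both eigenvalues are negative, so H is negative definite: a local maximum.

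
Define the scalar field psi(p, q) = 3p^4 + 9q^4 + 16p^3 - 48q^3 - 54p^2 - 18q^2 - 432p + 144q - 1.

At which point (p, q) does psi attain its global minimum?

psi(p,q) separates as A(p) + B(q) − 1, so its minimum is min A + min B − 1.
A'(p) = 12(p - 3)(p + 3)(p + 4) vanishes at p ∈ {-4, -3, 3}; B'(q) = 36(q - 4)(q - 1)(q + 1) vanishes at q ∈ {-1, 1, 4}.
Local minima of A (where A''>0): A(-4)=608, A(3)=-1107. Local minima of B: B(-1)=-105, B(4)=-480.
So the global minimum of psi is A(3) + B(4) − 1 = -1107 − 480 − 1 = -1588, attained at (3, 4).

(3, 4)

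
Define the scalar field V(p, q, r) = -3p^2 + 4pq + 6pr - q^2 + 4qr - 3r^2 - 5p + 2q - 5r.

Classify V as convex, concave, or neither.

V is quadratic, so its Hessian is the constant matrix H = [[-6, 4, 6], [4, -2, 4], [6, 4, -6]].
Leading principal minors: -6, -4, 384.
Neither pattern holds ⇒ H is indefinite ⇒ neither convex nor concave.

neither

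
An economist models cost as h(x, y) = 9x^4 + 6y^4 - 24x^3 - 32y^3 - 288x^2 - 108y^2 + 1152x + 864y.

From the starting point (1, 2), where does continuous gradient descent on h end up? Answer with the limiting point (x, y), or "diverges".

(-4, -3)

h is separable, so gradient descent decouples: x follows -∂h/∂x, y follows -∂h/∂y.
∂h/∂x = 36(x - 4)(x - 2)(x + 4); at x=1 this is 540, so x decreases.
∂h/∂y = 24(y - 4)(y - 3)(y + 3); at y=2 this is 240, so y decreases.
x converges to its nearest critical value -4 (a local min of the x-part); y converges to -3. The iterate converges to (-4, -3).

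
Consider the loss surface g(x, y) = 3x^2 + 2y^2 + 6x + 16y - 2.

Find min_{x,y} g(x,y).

g(x,y) separates as P(x) + Q(y) − 2, so its minimum is min P + min Q − 2.
P'(x) = 6x + 6 vanishes at x ∈ {-1}; Q'(y) = 4y + 16 vanishes at y ∈ {-4}.
Local minima of P (where P''>0): P(-1)=-3. Local minima of Q: Q(-4)=-32.
So the global minimum of g is P(-1) + Q(-4) − 2 = -3 − 32 − 2 = -37, attained at (-1, -4).

-37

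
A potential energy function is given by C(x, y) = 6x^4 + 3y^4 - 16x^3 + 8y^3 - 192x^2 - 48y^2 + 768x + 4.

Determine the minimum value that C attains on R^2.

C(x,y) separates as P(x) + Q(y) + 4, so its minimum is min P + min Q + 4.
P'(x) = 24(x - 4)(x - 2)(x + 4) vanishes at x ∈ {-4, 2, 4}; Q'(y) = 12y(y - 2)(y + 4) vanishes at y ∈ {-4, 0, 2}.
Local minima of P (where P''>0): P(-4)=-3584, P(4)=512. Local minima of Q: Q(-4)=-512, Q(2)=-80.
So the global minimum of C is P(-4) + Q(-4) + 4 = -3584 − 512 + 4 = -4092, attained at (-4, -4).

-4092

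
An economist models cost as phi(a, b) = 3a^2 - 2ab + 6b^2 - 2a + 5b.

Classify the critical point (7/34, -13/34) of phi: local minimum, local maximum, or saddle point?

The Hessian of phi is constant: H = [[6, -2], [-2, 12]].
det(H) = 6·12 − (-2)² = 68.
det(H) > 0 and tr(H) = 18 > 0, so H is positive definite and the point is a local minimum.

local minimum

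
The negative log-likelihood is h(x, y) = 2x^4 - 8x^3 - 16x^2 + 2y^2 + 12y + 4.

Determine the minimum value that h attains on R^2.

h(x,y) separates as P(x) + Q(y) + 4, so its minimum is min P + min Q + 4.
P'(x) = 8x(x - 4)(x + 1) vanishes at x ∈ {-1, 0, 4}; Q'(y) = 4y + 12 vanishes at y ∈ {-3}.
Local minima of P (where P''>0): P(-1)=-6, P(4)=-256. Local minima of Q: Q(-3)=-18.
So the global minimum of h is P(4) + Q(-3) + 4 = -256 − 18 + 4 = -270, attained at (4, -3).

-270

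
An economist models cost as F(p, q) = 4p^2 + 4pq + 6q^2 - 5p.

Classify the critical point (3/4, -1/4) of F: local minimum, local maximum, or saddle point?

local minimum

The Hessian of F is constant: H = [[8, 4], [4, 12]].
det(H) = 8·12 − 4² = 80.
det(H) > 0 and tr(H) = 20 > 0, so H is positive definite and the point is a local minimum.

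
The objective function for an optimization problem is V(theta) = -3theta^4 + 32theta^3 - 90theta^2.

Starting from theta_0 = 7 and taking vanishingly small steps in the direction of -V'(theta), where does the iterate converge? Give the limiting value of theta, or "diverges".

diverges

V'(theta) = -12theta(theta - 5)(theta - 3), so V'(7) = -672.
Gradient descent moves in the -V' direction, i.e. theta is increasing.
There is no critical point above theta=7, and V' keeps the same sign, so the iterate runs off to +∞.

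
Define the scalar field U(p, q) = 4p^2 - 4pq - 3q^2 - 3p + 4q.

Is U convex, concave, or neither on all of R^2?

neither

U is quadratic, so its Hessian is the constant matrix H = [[8, -4], [-4, -6]].
det(H) = -64, tr(H) = 2.
det(H) < 0, so H is indefinite: neither convex nor concave.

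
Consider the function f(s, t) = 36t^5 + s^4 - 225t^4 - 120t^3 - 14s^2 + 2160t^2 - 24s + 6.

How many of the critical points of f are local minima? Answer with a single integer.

f separates as a function of s plus a function of t, so ∇f=0 decouples.
∂f/∂s = 4(s - 3)(s + 1)(s + 2) = 0 at s ∈ {-2, -1, 3}; ∂f/∂t = 180t(t - 4)(t - 3)(t + 2) = 0 at t ∈ {-2, 0, 3, 4}.
The Hessian is diagonal: diag(f_ss, f_tt). Second derivatives: f_ss(-2)=20, f_ss(-1)=-16, f_ss(3)=80; f_tt(-2)=-10800, f_tt(0)=4320, f_tt(3)=-2700, f_tt(4)=4320.
Local minima occur where both diagonal entries positive: (-2, 0), (-2, 4), (3, 0), (3, 4). Count: 4.

4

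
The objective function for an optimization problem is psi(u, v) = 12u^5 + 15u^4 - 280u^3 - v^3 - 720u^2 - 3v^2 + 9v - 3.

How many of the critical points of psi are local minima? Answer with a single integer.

2

psi separates as a function of u plus a function of v, so ∇psi=0 decouples.
∂psi/∂u = 60u(u - 4)(u + 2)(u + 3) = 0 at u ∈ {-3, -2, 0, 4}; ∂psi/∂v = -3(v - 1)(v + 3) = 0 at v ∈ {-3, 1}.
The Hessian is diagonal: diag(psi_uu, psi_vv). Second derivatives: psi_uu(-3)=-1260, psi_uu(-2)=720, psi_uu(0)=-1440, psi_uu(4)=10080; psi_vv(-3)=12, psi_vv(1)=-12.
Local minima occur where both diagonal entries positive: (-2, -3), (4, -3). Count: 2.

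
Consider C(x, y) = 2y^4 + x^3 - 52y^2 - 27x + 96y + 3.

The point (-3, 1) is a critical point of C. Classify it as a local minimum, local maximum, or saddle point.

The mixed partial ∂²C/∂x∂y is 0, so the Hessian at any point is diag(C_xx, C_yy) = diag(6x, 8(3y^2 - 13)).
At (-3, 1): H = diag(-18, -80).
Both eigenvalues are negative, so H is negative definite: a local maximum.

local maximum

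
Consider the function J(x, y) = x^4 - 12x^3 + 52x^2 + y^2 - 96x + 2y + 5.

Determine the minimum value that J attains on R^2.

J(x,y) separates as P(x) + Q(y) + 5, so its minimum is min P + min Q + 5.
P'(x) = 4(x - 4)(x - 3)(x - 2) vanishes at x ∈ {2, 3, 4}; Q'(y) = 2y + 2 vanishes at y ∈ {-1}.
Local minima of P (where P''>0): P(2)=-64, P(4)=-64. Local minima of Q: Q(-1)=-1.
So the global minimum of J is P(2) + Q(-1) + 5 = -64 − 1 + 5 = -60, attained at (2, -1).

-60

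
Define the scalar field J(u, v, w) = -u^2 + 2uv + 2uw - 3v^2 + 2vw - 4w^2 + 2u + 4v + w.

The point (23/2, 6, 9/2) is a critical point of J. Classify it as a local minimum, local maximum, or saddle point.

The Hessian is constant: H = [[-2, 2, 2], [2, -6, 2], [2, 2, -8]].
Leading principal minors: Δ₁ = -2, Δ₂ = 8, Δ₃ = -16.
The minors alternate sign starting negative (−, +, −), so H is negative definite: a local maximum.

local maximum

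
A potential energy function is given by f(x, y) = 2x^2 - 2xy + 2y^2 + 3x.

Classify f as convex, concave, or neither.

f is quadratic, so its Hessian is the constant matrix H = [[4, -2], [-2, 4]].
det(H) = 12, tr(H) = 8.
det(H) > 0 and tr(H) > 0, so H is positive definite everywhere: convex.

convex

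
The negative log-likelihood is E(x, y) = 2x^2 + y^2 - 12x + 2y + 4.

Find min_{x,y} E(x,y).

-15

E(x,y) separates as P(x) + Q(y) + 4, so its minimum is min P + min Q + 4.
P'(x) = 4x - 12 vanishes at x ∈ {3}; Q'(y) = 2y + 2 vanishes at y ∈ {-1}.
Local minima of P (where P''>0): P(3)=-18. Local minima of Q: Q(-1)=-1.
So the global minimum of E is P(3) + Q(-1) + 4 = -18 − 1 + 4 = -15, attained at (3, -1).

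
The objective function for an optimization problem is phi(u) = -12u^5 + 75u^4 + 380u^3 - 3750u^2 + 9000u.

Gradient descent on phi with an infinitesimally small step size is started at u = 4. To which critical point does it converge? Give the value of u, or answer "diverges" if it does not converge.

3

phi'(u) = -60(u - 5)(u - 3)(u - 2)(u + 5), so phi'(4) = 1080.
Gradient descent moves in the -phi' direction, i.e. u is decreasing.
The nearest critical point in that direction is u = 3, where phi'' = 960 > 0 (a local minimum). The iterate converges there.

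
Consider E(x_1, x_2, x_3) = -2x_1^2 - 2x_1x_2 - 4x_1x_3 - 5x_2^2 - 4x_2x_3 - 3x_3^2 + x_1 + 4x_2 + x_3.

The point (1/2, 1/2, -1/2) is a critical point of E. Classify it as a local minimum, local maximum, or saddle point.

The Hessian is constant: H = [[-4, -2, -4], [-2, -10, -4], [-4, -4, -6]].
Leading principal minors: Δ₁ = -4, Δ₂ = 36, Δ₃ = -56.
The minors alternate sign starting negative (−, +, −), so H is negative definite: a local maximum.

local maximum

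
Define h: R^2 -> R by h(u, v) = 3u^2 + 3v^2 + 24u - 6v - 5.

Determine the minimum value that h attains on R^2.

-56

h(u,v) separates as P(u) + Q(v) − 5, so its minimum is min P + min Q − 5.
P'(u) = 6u + 24 vanishes at u ∈ {-4}; Q'(v) = 6v - 6 vanishes at v ∈ {1}.
Local minima of P (where P''>0): P(-4)=-48. Local minima of Q: Q(1)=-3.
So the global minimum of h is P(-4) + Q(1) − 5 = -48 − 3 − 5 = -56, attained at (-4, 1).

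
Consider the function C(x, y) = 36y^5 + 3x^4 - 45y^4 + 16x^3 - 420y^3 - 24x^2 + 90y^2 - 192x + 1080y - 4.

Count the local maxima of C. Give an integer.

C separates as a function of x plus a function of y, so ∇C=0 decouples.
∂C/∂x = 12(x - 2)(x + 2)(x + 4) = 0 at x ∈ {-4, -2, 2}; ∂C/∂y = 180(y - 3)(y - 1)(y + 1)(y + 2) = 0 at y ∈ {-2, -1, 1, 3}.
The Hessian is diagonal: diag(C_xx, C_yy). Second derivatives: C_xx(-4)=144, C_xx(-2)=-96, C_xx(2)=288; C_yy(-2)=-2700, C_yy(-1)=1440, C_yy(1)=-2160, C_yy(3)=7200.
Local maxima occur where both diagonal entries negative: (-2, -2), (-2, 1). Count: 2.

2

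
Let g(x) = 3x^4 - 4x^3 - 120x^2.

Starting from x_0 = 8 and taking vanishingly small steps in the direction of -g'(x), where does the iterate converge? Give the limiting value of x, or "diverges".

g'(x) = 12x(x - 5)(x + 4), so g'(8) = 3456.
Gradient descent moves in the -g' direction, i.e. x is decreasing.
The nearest critical point in that direction is x = 5, where g'' = 540 > 0 (a local minimum). The iterate converges there.

5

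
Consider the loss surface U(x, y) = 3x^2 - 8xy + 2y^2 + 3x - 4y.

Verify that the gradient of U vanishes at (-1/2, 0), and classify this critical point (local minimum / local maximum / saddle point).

saddle point

∇U = (6x - 8y + 3, -8x + 4y - 4); substituting (-1/2, 0) gives ∇U = (0, 0), so (-1/2, 0) is indeed a critical point.
The Hessian of U is constant: H = [[6, -8], [-8, 4]].
det(H) = 6·4 − (-8)² = -40.
Since det(H) < 0, H is indefinite and the critical point is a saddle point.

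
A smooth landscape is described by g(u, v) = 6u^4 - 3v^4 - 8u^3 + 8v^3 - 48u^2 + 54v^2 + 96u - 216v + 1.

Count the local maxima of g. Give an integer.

2

g separates as a function of u plus a function of v, so ∇g=0 decouples.
∂g/∂u = 24(u - 2)(u - 1)(u + 2) = 0 at u ∈ {-2, 1, 2}; ∂g/∂v = -12(v - 3)(v - 2)(v + 3) = 0 at v ∈ {-3, 2, 3}.
The Hessian is diagonal: diag(g_uu, g_vv). Second derivatives: g_uu(-2)=288, g_uu(1)=-72, g_uu(2)=96; g_vv(-3)=-360, g_vv(2)=60, g_vv(3)=-72.
Local maxima occur where both diagonal entries negative: (1, -3), (1, 3). Count: 2.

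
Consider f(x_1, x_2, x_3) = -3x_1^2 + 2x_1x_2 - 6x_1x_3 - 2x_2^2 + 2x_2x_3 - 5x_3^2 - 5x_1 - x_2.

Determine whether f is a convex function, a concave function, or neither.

concave

f is quadratic, so its Hessian is the constant matrix H = [[-6, 2, -6], [2, -4, 2], [-6, 2, -10]].
Leading principal minors: -6, 20, -80.
Signs alternate −, +, − ⇒ H ≺ 0 ⇒ concave.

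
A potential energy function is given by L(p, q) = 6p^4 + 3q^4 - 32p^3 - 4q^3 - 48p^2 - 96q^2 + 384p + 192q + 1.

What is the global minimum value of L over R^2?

L(p,q) separates as A(p) + B(q) + 1, so its minimum is min A + min B + 1.
A'(p) = 24(p - 4)(p - 2)(p + 2) vanishes at p ∈ {-2, 2, 4}; B'(q) = 12(q - 4)(q - 1)(q + 4) vanishes at q ∈ {-4, 1, 4}.
Local minima of A (where A''>0): A(-2)=-608, A(4)=256. Local minima of B: B(-4)=-1280, B(4)=-256.
So the global minimum of L is A(-2) + B(-4) + 1 = -608 − 1280 + 1 = -1887, attained at (-2, -4).

-1887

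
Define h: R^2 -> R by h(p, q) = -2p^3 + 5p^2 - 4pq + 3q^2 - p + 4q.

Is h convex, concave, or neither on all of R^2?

neither

The term -2p^3 is cubic, so the Hessian is not constant.
∂²h/∂p² = -12p + 10, which takes both signs as p varies (negative for sufficiently large p). A diagonal entry of the Hessian changing sign means the Hessian is neither positive- nor negative-semidefinite on all of R^2.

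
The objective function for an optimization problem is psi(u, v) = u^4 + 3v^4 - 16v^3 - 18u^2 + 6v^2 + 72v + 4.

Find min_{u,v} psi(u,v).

-124

psi(u,v) separates as P(u) + Q(v) + 4, so its minimum is min P + min Q + 4.
P'(u) = 4u(u - 3)(u + 3) vanishes at u ∈ {-3, 0, 3}; Q'(v) = 12(v - 3)(v - 2)(v + 1) vanishes at v ∈ {-1, 2, 3}.
Local minima of P (where P''>0): P(-3)=-81, P(3)=-81. Local minima of Q: Q(-1)=-47, Q(3)=81.
So the global minimum of psi is P(-3) + Q(-1) + 4 = -81 − 47 + 4 = -124, attained at (-3, -1).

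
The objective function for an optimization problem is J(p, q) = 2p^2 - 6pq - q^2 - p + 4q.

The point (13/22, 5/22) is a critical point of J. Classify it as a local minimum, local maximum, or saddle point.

saddle point

The Hessian of J is constant: H = [[4, -6], [-6, -2]].
det(H) = 4·(-2) − (-6)² = -44.
Since det(H) < 0, H is indefinite and the critical point is a saddle point.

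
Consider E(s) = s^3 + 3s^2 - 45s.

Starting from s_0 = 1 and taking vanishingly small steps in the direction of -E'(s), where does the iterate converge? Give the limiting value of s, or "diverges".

E'(s) = 3(s - 3)(s + 5), so E'(1) = -36.
Gradient descent moves in the -E' direction, i.e. s is increasing.
The nearest critical point in that direction is s = 3, where E'' = 24 > 0 (a local minimum). The iterate converges there.

3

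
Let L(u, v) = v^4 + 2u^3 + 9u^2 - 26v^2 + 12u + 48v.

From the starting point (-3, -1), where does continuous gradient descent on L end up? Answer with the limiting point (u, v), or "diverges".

L is separable, so gradient descent decouples: u follows -∂L/∂u, v follows -∂L/∂v.
∂L/∂u = 6(u + 1)(u + 2); at u=-3 this is 12, so u decreases.
∂L/∂v = 4(v - 3)(v - 1)(v + 4); at v=-1 this is 96, so v decreases.
The u-coordinate has no critical point in that direction and runs off to infinity.

diverges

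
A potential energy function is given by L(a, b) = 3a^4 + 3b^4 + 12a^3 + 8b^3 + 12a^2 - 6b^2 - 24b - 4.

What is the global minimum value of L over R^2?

L(a,b) separates as P(a) + Q(b) − 4, so its minimum is min P + min Q − 4.
P'(a) = 12a(a + 1)(a + 2) vanishes at a ∈ {-2, -1, 0}; Q'(b) = 12(b - 1)(b + 1)(b + 2) vanishes at b ∈ {-2, -1, 1}.
Local minima of P (where P''>0): P(-2)=0, P(0)=0. Local minima of Q: Q(-2)=8, Q(1)=-19.
So the global minimum of L is P(-2) + Q(1) − 4 = 0 − 19 − 4 = -23, attained at (-2, 1).

-23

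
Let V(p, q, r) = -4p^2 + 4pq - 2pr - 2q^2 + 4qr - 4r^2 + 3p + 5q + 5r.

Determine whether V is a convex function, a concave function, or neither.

V is quadratic, so its Hessian is the constant matrix H = [[-8, 4, -2], [4, -4, 4], [-2, 4, -8]].
Leading principal minors: -8, 16, -48.
Signs alternate −, +, − ⇒ H ≺ 0 ⇒ concave.

concave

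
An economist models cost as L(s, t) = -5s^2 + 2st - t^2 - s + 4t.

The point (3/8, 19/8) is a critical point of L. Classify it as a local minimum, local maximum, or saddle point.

The Hessian of L is constant: H = [[-10, 2], [2, -2]].
det(H) = (-10)·(-2) − 2² = 16.
det(H) > 0 and tr(H) = -12 < 0, so H is negative definite and the point is a local maximum.

local maximum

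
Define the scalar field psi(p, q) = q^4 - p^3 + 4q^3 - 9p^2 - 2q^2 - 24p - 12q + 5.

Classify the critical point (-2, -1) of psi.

The mixed partial ∂²psi/∂p∂q is 0, so the Hessian at any point is diag(psi_pp, psi_qq) = diag(-6(p + 3), 4(3q^2 + 6q - 1)).
At (-2, -1): H = diag(-6, -16).
Both eigenvalues are negative, so H is negative definite: a local maximum.

local maximum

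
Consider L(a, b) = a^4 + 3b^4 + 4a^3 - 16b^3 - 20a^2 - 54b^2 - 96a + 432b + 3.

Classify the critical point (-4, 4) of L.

local minimum

The mixed partial ∂²L/∂a∂b is 0, so the Hessian at any point is diag(L_aa, L_bb) = diag(4(3a^2 + 6a - 10), 12(3b^2 - 8b - 9)).
At (-4, 4): H = diag(56, 84).
Both eigenvalues are positive, so H is positive definite: a local minimum.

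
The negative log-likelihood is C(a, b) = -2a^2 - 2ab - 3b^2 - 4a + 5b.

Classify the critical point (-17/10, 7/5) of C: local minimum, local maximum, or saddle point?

The Hessian of C is constant: H = [[-4, -2], [-2, -6]].
det(H) = (-4)·(-6) − (-2)² = 20.
det(H) > 0 and tr(H) = -10 < 0, so H is negative definite and the point is a local maximum.

local maximum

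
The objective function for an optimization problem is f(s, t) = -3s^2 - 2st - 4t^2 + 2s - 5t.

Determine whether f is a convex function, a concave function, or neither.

concave

f is quadratic, so its Hessian is the constant matrix H = [[-6, -2], [-2, -8]].
det(H) = 44, tr(H) = -14.
det(H) > 0 and tr(H) < 0, so H is negative definite everywhere: concave.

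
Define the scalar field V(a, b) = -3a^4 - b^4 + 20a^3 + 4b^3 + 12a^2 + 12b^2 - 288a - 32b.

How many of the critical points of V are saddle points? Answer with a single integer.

4

V separates as a function of a plus a function of b, so ∇V=0 decouples.
∂V/∂a = -12(a - 4)(a - 3)(a + 2) = 0 at a ∈ {-2, 3, 4}; ∂V/∂b = -4(b - 4)(b - 1)(b + 2) = 0 at b ∈ {-2, 1, 4}.
The Hessian is diagonal: diag(V_aa, V_bb). Second derivatives: V_aa(-2)=-360, V_aa(3)=60, V_aa(4)=-72; V_bb(-2)=-72, V_bb(1)=36, V_bb(4)=-72.
Saddle points occur where the two diagonal entries have opposite signs: (-2, 1), (3, -2), (3, 4), (4, 1). Count: 4.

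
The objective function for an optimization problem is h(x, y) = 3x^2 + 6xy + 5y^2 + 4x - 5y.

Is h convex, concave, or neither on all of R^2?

h is quadratic, so its Hessian is the constant matrix H = [[6, 6], [6, 10]].
det(H) = 24, tr(H) = 16.
det(H) > 0 and tr(H) > 0, so H is positive definite everywhere: convex.

convex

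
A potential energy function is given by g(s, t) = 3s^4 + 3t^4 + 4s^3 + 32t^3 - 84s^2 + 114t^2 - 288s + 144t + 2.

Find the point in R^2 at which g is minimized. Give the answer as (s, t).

(4, -1)

g(s,t) separates as P(s) + Q(t) + 2, so its minimum is min P + min Q + 2.
P'(s) = 12(s - 4)(s + 2)(s + 3) vanishes at s ∈ {-3, -2, 4}; Q'(t) = 12(t + 1)(t + 3)(t + 4) vanishes at t ∈ {-4, -3, -1}.
Local minima of P (where P''>0): P(-3)=243, P(4)=-1472. Local minima of Q: Q(-4)=-32, Q(-1)=-59.
So the global minimum of g is P(4) + Q(-1) + 2 = -1472 − 59 + 2 = -1529, attained at (4, -1).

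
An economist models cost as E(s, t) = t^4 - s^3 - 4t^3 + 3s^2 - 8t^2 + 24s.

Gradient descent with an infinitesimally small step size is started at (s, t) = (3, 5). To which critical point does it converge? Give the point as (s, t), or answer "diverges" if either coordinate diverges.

E is separable, so gradient descent decouples: s follows -∂E/∂s, t follows -∂E/∂t.
∂E/∂s = -3(s - 4)(s + 2); at s=3 this is 15, so s decreases.
∂E/∂t = 4t(t - 4)(t + 1); at t=5 this is 120, so t decreases.
s converges to its nearest critical value -2 (a local min of the s-part); t converges to 4. The iterate converges to (-2, 4).

(-2, 4)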